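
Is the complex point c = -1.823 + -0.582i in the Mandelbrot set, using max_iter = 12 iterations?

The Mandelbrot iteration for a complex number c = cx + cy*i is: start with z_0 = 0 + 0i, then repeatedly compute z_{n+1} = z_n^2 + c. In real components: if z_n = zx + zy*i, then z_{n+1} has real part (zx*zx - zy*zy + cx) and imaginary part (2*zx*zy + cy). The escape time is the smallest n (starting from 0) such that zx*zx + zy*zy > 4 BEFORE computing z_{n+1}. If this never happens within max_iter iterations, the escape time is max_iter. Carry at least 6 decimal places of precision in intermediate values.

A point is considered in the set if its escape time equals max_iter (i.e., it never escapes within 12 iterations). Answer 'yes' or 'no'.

z_0 = 0 + 0i, c = -1.8230 + -0.5820i
Iter 1: z = -1.8230 + -0.5820i, |z|^2 = 3.6621
Iter 2: z = 1.1616 + 1.5400i, |z|^2 = 3.7208
Iter 3: z = -2.8452 + 2.9957i, |z|^2 = 17.0692
Escaped at iteration 3

Answer: no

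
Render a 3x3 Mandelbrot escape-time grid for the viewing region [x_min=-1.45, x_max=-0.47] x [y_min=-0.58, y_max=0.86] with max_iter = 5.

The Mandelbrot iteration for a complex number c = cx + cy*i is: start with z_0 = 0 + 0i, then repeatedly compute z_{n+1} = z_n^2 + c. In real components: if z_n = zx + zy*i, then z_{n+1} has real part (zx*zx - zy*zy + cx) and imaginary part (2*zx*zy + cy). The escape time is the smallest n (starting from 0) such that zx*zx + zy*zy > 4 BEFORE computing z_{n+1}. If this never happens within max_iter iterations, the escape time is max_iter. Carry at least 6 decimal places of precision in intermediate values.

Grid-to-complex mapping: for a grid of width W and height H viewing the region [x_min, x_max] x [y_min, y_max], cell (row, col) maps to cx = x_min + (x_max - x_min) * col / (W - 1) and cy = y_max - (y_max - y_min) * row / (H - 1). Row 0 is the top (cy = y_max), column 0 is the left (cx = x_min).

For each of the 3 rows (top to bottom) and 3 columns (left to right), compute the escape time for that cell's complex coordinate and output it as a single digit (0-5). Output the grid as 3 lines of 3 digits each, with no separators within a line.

(row=0, col=0): c = -1.4500 + 0.8600i → escape time 3
(row=0, col=1): c = -0.9600 + 0.8600i → escape time 3
(row=0, col=2): c = -0.4700 + 0.8600i → escape time 5
(row=1, col=0): c = -1.4500 + 0.1400i → escape time 5
(row=1, col=1): c = -0.9600 + 0.1400i → escape time 5
(row=1, col=2): c = -0.4700 + 0.1400i → escape time 5
(row=2, col=0): c = -1.4500 + -0.5800i → escape time 3
(row=2, col=1): c = -0.9600 + -0.5800i → escape time 5
(row=2, col=2): c = -0.4700 + -0.5800i → escape time 5

Answer: 335
555
355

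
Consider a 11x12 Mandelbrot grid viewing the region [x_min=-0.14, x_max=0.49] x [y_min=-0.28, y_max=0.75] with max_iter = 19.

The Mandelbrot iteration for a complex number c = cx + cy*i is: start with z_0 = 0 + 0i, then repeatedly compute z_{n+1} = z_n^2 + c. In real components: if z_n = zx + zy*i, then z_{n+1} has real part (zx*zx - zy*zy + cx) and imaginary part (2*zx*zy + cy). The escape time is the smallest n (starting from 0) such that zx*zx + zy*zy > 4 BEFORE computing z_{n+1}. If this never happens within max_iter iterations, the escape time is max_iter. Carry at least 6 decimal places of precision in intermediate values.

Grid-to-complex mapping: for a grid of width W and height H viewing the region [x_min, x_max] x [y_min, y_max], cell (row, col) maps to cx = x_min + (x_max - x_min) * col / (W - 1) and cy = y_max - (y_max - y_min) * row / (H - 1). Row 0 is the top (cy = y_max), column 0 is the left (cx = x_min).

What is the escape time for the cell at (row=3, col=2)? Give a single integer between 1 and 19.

z_0 = 0 + 0i, c = -0.0140 + 0.4691i
Iter 1: z = -0.0140 + 0.4691i, |z|^2 = 0.2202
Iter 2: z = -0.2339 + 0.4560i, |z|^2 = 0.2626
Iter 3: z = -0.1672 + 0.2558i, |z|^2 = 0.0934
Iter 4: z = -0.0515 + 0.3835i, |z|^2 = 0.1497
Iter 5: z = -0.1584 + 0.4296i, |z|^2 = 0.2097
Iter 6: z = -0.1734 + 0.3330i, |z|^2 = 0.1409
Iter 7: z = -0.0948 + 0.3536i, |z|^2 = 0.1340
Iter 8: z = -0.1300 + 0.4021i, |z|^2 = 0.1786
Iter 9: z = -0.1587 + 0.3645i, |z|^2 = 0.1581
Iter 10: z = -0.1217 + 0.3534i, |z|^2 = 0.1397
Iter 11: z = -0.1241 + 0.3831i, |z|^2 = 0.1622
Iter 12: z = -0.1454 + 0.3740i, |z|^2 = 0.1610
Iter 13: z = -0.1328 + 0.3603i, |z|^2 = 0.1475
Iter 14: z = -0.1262 + 0.3734i, |z|^2 = 0.1554
Iter 15: z = -0.1375 + 0.3748i, |z|^2 = 0.1594
Iter 16: z = -0.1356 + 0.3660i, |z|^2 = 0.1523
Iter 17: z = -0.1296 + 0.3698i, |z|^2 = 0.1536
Iter 18: z = -0.1340 + 0.3732i, |z|^2 = 0.1573

Answer: 19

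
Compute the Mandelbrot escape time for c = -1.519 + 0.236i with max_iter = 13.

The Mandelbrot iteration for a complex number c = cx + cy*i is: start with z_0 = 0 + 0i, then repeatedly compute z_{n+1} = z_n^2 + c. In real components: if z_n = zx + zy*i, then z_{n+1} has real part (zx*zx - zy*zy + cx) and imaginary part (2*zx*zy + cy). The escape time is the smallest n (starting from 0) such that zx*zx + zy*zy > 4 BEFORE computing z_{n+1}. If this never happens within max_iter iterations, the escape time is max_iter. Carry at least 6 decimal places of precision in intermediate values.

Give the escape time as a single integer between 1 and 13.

Answer: 5

Derivation:
z_0 = 0 + 0i, c = -1.5190 + 0.2360i
Iter 1: z = -1.5190 + 0.2360i, |z|^2 = 2.3631
Iter 2: z = 0.7327 + -0.4810i, |z|^2 = 0.7681
Iter 3: z = -1.2135 + -0.4688i, |z|^2 = 1.6924
Iter 4: z = -0.2661 + 1.3738i, |z|^2 = 1.9580
Iter 5: z = -3.3354 + -0.4951i, |z|^2 = 11.3699
Escaped at iteration 5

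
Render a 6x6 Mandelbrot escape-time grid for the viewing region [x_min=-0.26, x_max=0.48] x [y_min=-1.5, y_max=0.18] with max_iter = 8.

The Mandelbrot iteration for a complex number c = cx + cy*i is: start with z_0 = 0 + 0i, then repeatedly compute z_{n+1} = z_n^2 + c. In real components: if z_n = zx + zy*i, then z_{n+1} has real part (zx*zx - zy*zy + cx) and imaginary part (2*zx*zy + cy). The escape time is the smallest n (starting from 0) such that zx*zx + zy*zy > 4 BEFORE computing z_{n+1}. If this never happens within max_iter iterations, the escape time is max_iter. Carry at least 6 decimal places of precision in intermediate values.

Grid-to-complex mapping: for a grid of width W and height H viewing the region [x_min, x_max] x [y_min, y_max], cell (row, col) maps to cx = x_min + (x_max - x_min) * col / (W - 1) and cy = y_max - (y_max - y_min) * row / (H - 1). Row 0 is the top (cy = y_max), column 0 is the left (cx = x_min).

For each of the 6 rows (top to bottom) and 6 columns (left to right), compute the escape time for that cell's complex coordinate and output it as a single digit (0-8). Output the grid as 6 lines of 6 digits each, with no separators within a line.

Answer: 888885
888885
888885
888543
443322
222222

Derivation:
(row=0, col=0): c = -0.2600 + 0.1800i → escape time 8
(row=0, col=1): c = -0.1120 + 0.1800i → escape time 8
(row=0, col=2): c = 0.0360 + 0.1800i → escape time 8
(row=0, col=3): c = 0.1840 + 0.1800i → escape time 8
(row=0, col=4): c = 0.3320 + 0.1800i → escape time 8
(row=0, col=5): c = 0.4800 + 0.1800i → escape time 5
(row=1, col=0): c = -0.2600 + -0.1560i → escape time 8
(row=1, col=1): c = -0.1120 + -0.1560i → escape time 8
(row=1, col=2): c = 0.0360 + -0.1560i → escape time 8
(row=1, col=3): c = 0.1840 + -0.1560i → escape time 8
(row=1, col=4): c = 0.3320 + -0.1560i → escape time 8
(row=1, col=5): c = 0.4800 + -0.1560i → escape time 5
(row=2, col=0): c = -0.2600 + -0.4920i → escape time 8
(row=2, col=1): c = -0.1120 + -0.4920i → escape time 8
(row=2, col=2): c = 0.0360 + -0.4920i → escape time 8
(row=2, col=3): c = 0.1840 + -0.4920i → escape time 8
(row=2, col=4): c = 0.3320 + -0.4920i → escape time 8
(row=2, col=5): c = 0.4800 + -0.4920i → escape time 5
(row=3, col=0): c = -0.2600 + -0.8280i → escape time 8
(row=3, col=1): c = -0.1120 + -0.8280i → escape time 8
(row=3, col=2): c = 0.0360 + -0.8280i → escape time 8
(row=3, col=3): c = 0.1840 + -0.8280i → escape time 5
(row=3, col=4): c = 0.3320 + -0.8280i → escape time 4
(row=3, col=5): c = 0.4800 + -0.8280i → escape time 3
(row=4, col=0): c = -0.2600 + -1.1640i → escape time 4
(row=4, col=1): c = -0.1120 + -1.1640i → escape time 4
(row=4, col=2): c = 0.0360 + -1.1640i → escape time 3
(row=4, col=3): c = 0.1840 + -1.1640i → escape time 3
(row=4, col=4): c = 0.3320 + -1.1640i → escape time 2
(row=4, col=5): c = 0.4800 + -1.1640i → escape time 2
(row=5, col=0): c = -0.2600 + -1.5000i → escape time 2
(row=5, col=1): c = -0.1120 + -1.5000i → escape time 2
(row=5, col=2): c = 0.0360 + -1.5000i → escape time 2
(row=5, col=3): c = 0.1840 + -1.5000i → escape time 2
(row=5, col=4): c = 0.3320 + -1.5000i → escape time 2
(row=5, col=5): c = 0.4800 + -1.5000i → escape time 2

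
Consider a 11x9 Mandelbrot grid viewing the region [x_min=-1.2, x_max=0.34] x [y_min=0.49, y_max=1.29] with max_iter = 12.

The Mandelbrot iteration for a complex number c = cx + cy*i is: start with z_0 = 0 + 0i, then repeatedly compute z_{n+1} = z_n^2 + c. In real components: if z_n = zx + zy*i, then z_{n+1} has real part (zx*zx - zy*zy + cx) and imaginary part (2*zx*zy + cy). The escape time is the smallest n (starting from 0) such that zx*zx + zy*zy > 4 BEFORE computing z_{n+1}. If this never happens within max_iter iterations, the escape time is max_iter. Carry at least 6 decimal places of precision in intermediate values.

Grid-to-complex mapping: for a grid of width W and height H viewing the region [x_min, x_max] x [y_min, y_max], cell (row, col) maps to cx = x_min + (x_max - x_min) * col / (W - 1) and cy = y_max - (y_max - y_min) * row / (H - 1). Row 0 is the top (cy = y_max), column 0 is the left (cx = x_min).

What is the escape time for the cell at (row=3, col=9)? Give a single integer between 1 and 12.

z_0 = 0 + 0i, c = 0.1860 + 0.9900i
Iter 1: z = 0.1860 + 0.9900i, |z|^2 = 1.0147
Iter 2: z = -0.7595 + 1.3583i, |z|^2 = 2.4218
Iter 3: z = -1.0821 + -1.0732i, |z|^2 = 2.3227
Iter 4: z = 0.2051 + 3.3127i, |z|^2 = 11.0157
Escaped at iteration 4

Answer: 4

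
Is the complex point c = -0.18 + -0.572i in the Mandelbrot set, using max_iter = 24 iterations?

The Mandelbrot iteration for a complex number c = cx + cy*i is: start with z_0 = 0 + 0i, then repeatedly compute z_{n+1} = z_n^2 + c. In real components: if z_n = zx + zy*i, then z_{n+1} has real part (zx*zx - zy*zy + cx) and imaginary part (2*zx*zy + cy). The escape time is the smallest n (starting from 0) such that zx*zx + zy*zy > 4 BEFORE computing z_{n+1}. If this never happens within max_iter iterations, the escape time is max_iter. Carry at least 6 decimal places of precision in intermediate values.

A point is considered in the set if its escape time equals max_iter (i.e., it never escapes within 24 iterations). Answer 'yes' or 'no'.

Answer: yes

Derivation:
z_0 = 0 + 0i, c = -0.1800 + -0.5720i
Iter 1: z = -0.1800 + -0.5720i, |z|^2 = 0.3596
Iter 2: z = -0.4748 + -0.3661i, |z|^2 = 0.3594
Iter 3: z = -0.0886 + -0.2244i, |z|^2 = 0.0582
Iter 4: z = -0.2225 + -0.5322i, |z|^2 = 0.3328
Iter 5: z = -0.4138 + -0.3352i, |z|^2 = 0.2835
Iter 6: z = -0.1211 + -0.2946i, |z|^2 = 0.1015
Iter 7: z = -0.2521 + -0.5006i, |z|^2 = 0.3142
Iter 8: z = -0.3671 + -0.3195i, |z|^2 = 0.2368
Iter 9: z = -0.1474 + -0.3374i, |z|^2 = 0.1356
Iter 10: z = -0.2721 + -0.4725i, |z|^2 = 0.2974
Iter 11: z = -0.3292 + -0.3148i, |z|^2 = 0.2075
Iter 12: z = -0.1707 + -0.3647i, |z|^2 = 0.1622
Iter 13: z = -0.2839 + -0.4475i, |z|^2 = 0.2808
Iter 14: z = -0.2997 + -0.3179i, |z|^2 = 0.1909
Iter 15: z = -0.1913 + -0.3814i, |z|^2 = 0.1821
Iter 16: z = -0.2889 + -0.4261i, |z|^2 = 0.2650
Iter 17: z = -0.2781 + -0.3258i, |z|^2 = 0.1835
Iter 18: z = -0.2088 + -0.3908i, |z|^2 = 0.1963
Iter 19: z = -0.2891 + -0.4088i, |z|^2 = 0.2507
Iter 20: z = -0.2635 + -0.3356i, |z|^2 = 0.1821
Iter 21: z = -0.2232 + -0.3951i, |z|^2 = 0.2059
Iter 22: z = -0.2863 + -0.3956i, |z|^2 = 0.2385
Iter 23: z = -0.2545 + -0.3455i, |z|^2 = 0.1841
Did not escape in 24 iterations → in set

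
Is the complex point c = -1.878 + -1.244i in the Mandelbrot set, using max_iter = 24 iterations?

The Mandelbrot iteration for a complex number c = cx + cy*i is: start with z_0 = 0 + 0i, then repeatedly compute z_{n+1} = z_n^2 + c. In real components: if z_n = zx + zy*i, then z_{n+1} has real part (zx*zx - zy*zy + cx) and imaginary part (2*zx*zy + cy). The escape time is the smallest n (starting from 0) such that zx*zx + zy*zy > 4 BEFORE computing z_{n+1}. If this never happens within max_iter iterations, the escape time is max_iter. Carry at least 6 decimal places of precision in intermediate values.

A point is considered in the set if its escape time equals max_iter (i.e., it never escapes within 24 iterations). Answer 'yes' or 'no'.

z_0 = 0 + 0i, c = -1.8780 + -1.2440i
Iter 1: z = -1.8780 + -1.2440i, |z|^2 = 5.0744
Escaped at iteration 1

Answer: no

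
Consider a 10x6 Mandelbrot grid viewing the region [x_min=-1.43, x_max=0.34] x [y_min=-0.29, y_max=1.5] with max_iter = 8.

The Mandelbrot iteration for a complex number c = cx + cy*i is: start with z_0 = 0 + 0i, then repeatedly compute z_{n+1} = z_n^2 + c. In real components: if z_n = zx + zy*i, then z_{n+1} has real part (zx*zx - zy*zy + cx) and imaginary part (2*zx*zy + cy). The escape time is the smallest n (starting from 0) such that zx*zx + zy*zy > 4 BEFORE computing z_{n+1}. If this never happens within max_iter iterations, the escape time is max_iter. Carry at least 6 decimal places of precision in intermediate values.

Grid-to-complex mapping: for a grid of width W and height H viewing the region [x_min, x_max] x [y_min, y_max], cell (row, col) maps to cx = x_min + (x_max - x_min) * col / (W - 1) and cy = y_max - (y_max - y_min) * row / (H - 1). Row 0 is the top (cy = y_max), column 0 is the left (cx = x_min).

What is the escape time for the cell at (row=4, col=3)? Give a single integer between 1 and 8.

Answer: 8

Derivation:
z_0 = 0 + 0i, c = -0.8400 + 0.0680i
Iter 1: z = -0.8400 + 0.0680i, |z|^2 = 0.7102
Iter 2: z = -0.1390 + -0.0462i, |z|^2 = 0.0215
Iter 3: z = -0.8228 + 0.0809i, |z|^2 = 0.6836
Iter 4: z = -0.1695 + -0.0651i, |z|^2 = 0.0330
Iter 5: z = -0.8155 + 0.0901i, |z|^2 = 0.6731
Iter 6: z = -0.1831 + -0.0789i, |z|^2 = 0.0397
Iter 7: z = -0.8127 + 0.0969i, |z|^2 = 0.6699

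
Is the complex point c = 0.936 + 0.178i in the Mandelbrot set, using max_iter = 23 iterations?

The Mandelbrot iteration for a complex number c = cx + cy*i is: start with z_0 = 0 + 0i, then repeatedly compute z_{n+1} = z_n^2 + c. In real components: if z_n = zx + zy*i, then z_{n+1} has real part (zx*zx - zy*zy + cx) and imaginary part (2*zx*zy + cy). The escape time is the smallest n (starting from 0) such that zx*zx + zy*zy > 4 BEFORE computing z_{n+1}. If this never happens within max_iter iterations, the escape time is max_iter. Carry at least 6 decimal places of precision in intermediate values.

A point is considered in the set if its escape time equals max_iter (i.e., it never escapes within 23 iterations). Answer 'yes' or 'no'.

Answer: no

Derivation:
z_0 = 0 + 0i, c = 0.9360 + 0.1780i
Iter 1: z = 0.9360 + 0.1780i, |z|^2 = 0.9078
Iter 2: z = 1.7804 + 0.5112i, |z|^2 = 3.4312
Iter 3: z = 3.8445 + 1.9984i, |z|^2 = 18.7738
Escaped at iteration 3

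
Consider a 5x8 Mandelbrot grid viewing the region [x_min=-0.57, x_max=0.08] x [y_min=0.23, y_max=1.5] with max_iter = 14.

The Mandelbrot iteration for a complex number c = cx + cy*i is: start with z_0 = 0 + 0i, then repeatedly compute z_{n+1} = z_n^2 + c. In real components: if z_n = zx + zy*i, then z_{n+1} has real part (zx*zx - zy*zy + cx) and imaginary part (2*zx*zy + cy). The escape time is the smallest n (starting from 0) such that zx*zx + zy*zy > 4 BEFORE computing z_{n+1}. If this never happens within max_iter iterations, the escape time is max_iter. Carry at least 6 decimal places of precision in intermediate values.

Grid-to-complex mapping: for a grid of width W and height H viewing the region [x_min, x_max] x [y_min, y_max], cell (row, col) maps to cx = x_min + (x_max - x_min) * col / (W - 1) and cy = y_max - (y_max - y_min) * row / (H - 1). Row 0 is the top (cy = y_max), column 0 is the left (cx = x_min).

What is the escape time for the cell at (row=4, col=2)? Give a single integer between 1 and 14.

z_0 = 0 + 0i, c = -0.2450 + 0.7743i
Iter 1: z = -0.2450 + 0.7743i, |z|^2 = 0.6595
Iter 2: z = -0.7845 + 0.3949i, |z|^2 = 0.7714
Iter 3: z = 0.2145 + 0.1547i, |z|^2 = 0.0699
Iter 4: z = -0.2229 + 0.8407i, |z|^2 = 0.7564
Iter 5: z = -0.9020 + 0.3995i, |z|^2 = 0.9732
Iter 6: z = 0.4090 + 0.0536i, |z|^2 = 0.1702
Iter 7: z = -0.0806 + 0.8182i, |z|^2 = 0.6759
Iter 8: z = -0.9079 + 0.6425i, |z|^2 = 1.2370
Iter 9: z = 0.1665 + -0.3923i, |z|^2 = 0.1816
Iter 10: z = -0.3712 + 0.6436i, |z|^2 = 0.5520
Iter 11: z = -0.5215 + 0.2965i, |z|^2 = 0.3599
Iter 12: z = -0.0609 + 0.4650i, |z|^2 = 0.2200
Iter 13: z = -0.4575 + 0.7176i, |z|^2 = 0.7243

Answer: 14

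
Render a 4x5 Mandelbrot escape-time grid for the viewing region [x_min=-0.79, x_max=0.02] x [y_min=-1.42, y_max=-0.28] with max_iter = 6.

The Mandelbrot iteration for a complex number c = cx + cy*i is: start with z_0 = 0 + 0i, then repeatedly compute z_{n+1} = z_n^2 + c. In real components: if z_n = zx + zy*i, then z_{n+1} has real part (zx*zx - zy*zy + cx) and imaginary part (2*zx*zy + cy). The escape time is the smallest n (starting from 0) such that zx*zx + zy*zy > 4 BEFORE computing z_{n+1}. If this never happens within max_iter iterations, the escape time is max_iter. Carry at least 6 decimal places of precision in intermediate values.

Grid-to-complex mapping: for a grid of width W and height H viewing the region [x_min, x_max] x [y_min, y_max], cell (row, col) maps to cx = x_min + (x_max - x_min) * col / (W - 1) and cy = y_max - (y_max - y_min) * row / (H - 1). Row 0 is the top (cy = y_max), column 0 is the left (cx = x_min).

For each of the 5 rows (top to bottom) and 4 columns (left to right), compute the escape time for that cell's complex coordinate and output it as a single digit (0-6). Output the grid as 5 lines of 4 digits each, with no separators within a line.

Answer: 6666
6666
4466
3344
2222

Derivation:
(row=0, col=0): c = -0.7900 + -0.2800i → escape time 6
(row=0, col=1): c = -0.5200 + -0.2800i → escape time 6
(row=0, col=2): c = -0.2500 + -0.2800i → escape time 6
(row=0, col=3): c = 0.0200 + -0.2800i → escape time 6
(row=1, col=0): c = -0.7900 + -0.5650i → escape time 6
(row=1, col=1): c = -0.5200 + -0.5650i → escape time 6
(row=1, col=2): c = -0.2500 + -0.5650i → escape time 6
(row=1, col=3): c = 0.0200 + -0.5650i → escape time 6
(row=2, col=0): c = -0.7900 + -0.8500i → escape time 4
(row=2, col=1): c = -0.5200 + -0.8500i → escape time 4
(row=2, col=2): c = -0.2500 + -0.8500i → escape time 6
(row=2, col=3): c = 0.0200 + -0.8500i → escape time 6
(row=3, col=0): c = -0.7900 + -1.1350i → escape time 3
(row=3, col=1): c = -0.5200 + -1.1350i → escape time 3
(row=3, col=2): c = -0.2500 + -1.1350i → escape time 4
(row=3, col=3): c = 0.0200 + -1.1350i → escape time 4
(row=4, col=0): c = -0.7900 + -1.4200i → escape time 2
(row=4, col=1): c = -0.5200 + -1.4200i → escape time 2
(row=4, col=2): c = -0.2500 + -1.4200i → escape time 2
(row=4, col=3): c = 0.0200 + -1.4200i → escape time 2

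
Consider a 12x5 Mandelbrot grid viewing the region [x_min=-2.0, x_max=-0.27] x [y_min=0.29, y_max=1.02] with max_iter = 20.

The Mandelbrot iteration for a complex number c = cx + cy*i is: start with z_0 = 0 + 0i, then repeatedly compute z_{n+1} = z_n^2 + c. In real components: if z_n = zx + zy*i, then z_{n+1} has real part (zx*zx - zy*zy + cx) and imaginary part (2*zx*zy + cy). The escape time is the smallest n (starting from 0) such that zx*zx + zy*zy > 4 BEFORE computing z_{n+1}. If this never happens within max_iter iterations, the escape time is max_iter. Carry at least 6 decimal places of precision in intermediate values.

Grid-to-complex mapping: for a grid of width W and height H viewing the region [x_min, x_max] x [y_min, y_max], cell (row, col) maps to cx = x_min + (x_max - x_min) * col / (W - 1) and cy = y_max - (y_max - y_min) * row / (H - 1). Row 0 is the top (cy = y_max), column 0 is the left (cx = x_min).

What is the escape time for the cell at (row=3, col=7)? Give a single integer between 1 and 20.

z_0 = 0 + 0i, c = -0.8991 + 0.4725i
Iter 1: z = -0.8991 + 0.4725i, |z|^2 = 1.0316
Iter 2: z = -0.3140 + -0.3771i, |z|^2 = 0.2408
Iter 3: z = -0.9427 + 0.7093i, |z|^2 = 1.3919
Iter 4: z = -0.5135 + -0.8649i, |z|^2 = 1.0118
Iter 5: z = -1.3835 + 1.3608i, |z|^2 = 3.7658
Iter 6: z = -0.8366 + -3.2928i, |z|^2 = 11.5424
Escaped at iteration 6

Answer: 6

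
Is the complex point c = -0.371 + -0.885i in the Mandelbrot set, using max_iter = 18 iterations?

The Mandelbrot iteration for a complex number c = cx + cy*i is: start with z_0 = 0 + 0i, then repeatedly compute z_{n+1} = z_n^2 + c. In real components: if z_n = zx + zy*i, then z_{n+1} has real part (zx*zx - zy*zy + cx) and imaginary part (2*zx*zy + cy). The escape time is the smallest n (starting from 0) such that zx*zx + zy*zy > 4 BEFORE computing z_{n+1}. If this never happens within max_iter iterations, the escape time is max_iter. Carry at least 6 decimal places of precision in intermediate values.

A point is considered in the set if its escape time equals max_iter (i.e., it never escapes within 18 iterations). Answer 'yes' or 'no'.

z_0 = 0 + 0i, c = -0.3710 + -0.8850i
Iter 1: z = -0.3710 + -0.8850i, |z|^2 = 0.9209
Iter 2: z = -1.0166 + -0.2283i, |z|^2 = 1.0856
Iter 3: z = 0.6103 + -0.4208i, |z|^2 = 0.5495
Iter 4: z = -0.1756 + -1.3986i, |z|^2 = 1.9869
Iter 5: z = -2.2962 + -0.3939i, |z|^2 = 5.4279
Escaped at iteration 5

Answer: no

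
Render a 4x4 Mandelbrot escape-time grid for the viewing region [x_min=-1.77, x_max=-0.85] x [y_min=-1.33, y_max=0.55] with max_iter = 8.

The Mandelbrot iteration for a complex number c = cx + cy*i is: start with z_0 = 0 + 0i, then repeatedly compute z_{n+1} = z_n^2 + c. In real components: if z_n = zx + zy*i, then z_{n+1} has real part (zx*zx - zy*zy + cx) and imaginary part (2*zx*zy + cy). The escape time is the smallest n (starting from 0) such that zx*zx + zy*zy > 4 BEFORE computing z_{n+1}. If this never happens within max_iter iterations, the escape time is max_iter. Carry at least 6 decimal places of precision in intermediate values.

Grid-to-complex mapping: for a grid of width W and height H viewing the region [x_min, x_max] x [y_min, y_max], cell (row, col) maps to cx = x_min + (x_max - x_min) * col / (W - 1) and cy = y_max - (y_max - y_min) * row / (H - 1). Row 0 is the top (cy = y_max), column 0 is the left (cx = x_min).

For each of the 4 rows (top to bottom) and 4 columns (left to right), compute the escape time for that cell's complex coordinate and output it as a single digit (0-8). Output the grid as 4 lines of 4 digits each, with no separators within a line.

(row=0, col=0): c = -1.7700 + 0.5500i → escape time 3
(row=0, col=1): c = -1.4633 + 0.5500i → escape time 3
(row=0, col=2): c = -1.1567 + 0.5500i → escape time 4
(row=0, col=3): c = -0.8500 + 0.5500i → escape time 5
(row=1, col=0): c = -1.7700 + -0.0767i → escape time 5
(row=1, col=1): c = -1.4633 + -0.0767i → escape time 8
(row=1, col=2): c = -1.1567 + -0.0767i → escape time 8
(row=1, col=3): c = -0.8500 + -0.0767i → escape time 8
(row=2, col=0): c = -1.7700 + -0.7033i → escape time 3
(row=2, col=1): c = -1.4633 + -0.7033i → escape time 3
(row=2, col=2): c = -1.1567 + -0.7033i → escape time 3
(row=2, col=3): c = -0.8500 + -0.7033i → escape time 4
(row=3, col=0): c = -1.7700 + -1.3300i → escape time 1
(row=3, col=1): c = -1.4633 + -1.3300i → escape time 2
(row=3, col=2): c = -1.1567 + -1.3300i → escape time 2
(row=3, col=3): c = -0.8500 + -1.3300i → escape time 2

Answer: 3345
5888
3334
1222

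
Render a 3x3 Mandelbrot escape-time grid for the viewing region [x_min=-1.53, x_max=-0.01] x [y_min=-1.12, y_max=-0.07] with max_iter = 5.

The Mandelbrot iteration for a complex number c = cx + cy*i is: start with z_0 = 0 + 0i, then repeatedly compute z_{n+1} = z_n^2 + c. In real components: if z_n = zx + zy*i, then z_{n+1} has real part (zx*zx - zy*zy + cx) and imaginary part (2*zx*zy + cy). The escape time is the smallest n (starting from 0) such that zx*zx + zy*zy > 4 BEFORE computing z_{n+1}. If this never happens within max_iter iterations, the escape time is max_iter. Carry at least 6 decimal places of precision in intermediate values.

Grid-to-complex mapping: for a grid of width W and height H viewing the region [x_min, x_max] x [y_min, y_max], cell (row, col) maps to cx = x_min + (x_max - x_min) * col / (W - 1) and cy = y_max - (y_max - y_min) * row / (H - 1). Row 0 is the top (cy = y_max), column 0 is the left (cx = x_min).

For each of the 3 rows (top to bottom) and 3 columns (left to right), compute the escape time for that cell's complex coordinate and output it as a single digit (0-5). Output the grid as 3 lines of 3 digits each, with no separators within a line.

Answer: 555
355
234

Derivation:
(row=0, col=0): c = -1.5300 + -0.0700i → escape time 5
(row=0, col=1): c = -0.7700 + -0.0700i → escape time 5
(row=0, col=2): c = -0.0100 + -0.0700i → escape time 5
(row=1, col=0): c = -1.5300 + -0.5950i → escape time 3
(row=1, col=1): c = -0.7700 + -0.5950i → escape time 5
(row=1, col=2): c = -0.0100 + -0.5950i → escape time 5
(row=2, col=0): c = -1.5300 + -1.1200i → escape time 2
(row=2, col=1): c = -0.7700 + -1.1200i → escape time 3
(row=2, col=2): c = -0.0100 + -1.1200i → escape time 4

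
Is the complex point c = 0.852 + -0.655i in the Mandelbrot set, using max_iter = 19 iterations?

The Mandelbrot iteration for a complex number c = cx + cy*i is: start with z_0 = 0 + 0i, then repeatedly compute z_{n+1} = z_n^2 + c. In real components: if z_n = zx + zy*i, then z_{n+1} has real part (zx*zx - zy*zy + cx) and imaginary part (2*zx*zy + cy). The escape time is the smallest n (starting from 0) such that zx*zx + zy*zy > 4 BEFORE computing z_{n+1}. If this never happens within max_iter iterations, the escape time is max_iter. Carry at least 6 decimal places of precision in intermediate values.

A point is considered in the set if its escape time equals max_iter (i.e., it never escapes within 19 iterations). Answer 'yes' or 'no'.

Answer: no

Derivation:
z_0 = 0 + 0i, c = 0.8520 + -0.6550i
Iter 1: z = 0.8520 + -0.6550i, |z|^2 = 1.1549
Iter 2: z = 1.1489 + -1.7711i, |z|^2 = 4.4568
Escaped at iteration 2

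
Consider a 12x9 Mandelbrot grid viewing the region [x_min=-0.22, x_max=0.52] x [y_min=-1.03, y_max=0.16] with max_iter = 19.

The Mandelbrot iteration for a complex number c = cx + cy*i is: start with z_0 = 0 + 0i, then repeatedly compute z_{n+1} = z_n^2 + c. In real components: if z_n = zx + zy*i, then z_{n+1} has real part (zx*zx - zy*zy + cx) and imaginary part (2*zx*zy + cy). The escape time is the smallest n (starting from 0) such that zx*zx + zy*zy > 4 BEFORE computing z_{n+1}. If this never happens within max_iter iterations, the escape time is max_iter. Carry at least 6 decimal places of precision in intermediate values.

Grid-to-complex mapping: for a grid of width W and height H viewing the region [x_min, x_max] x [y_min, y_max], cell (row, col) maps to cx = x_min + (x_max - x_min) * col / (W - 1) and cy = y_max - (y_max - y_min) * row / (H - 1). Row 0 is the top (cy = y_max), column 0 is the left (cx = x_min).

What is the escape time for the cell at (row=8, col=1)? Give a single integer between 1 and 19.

z_0 = 0 + 0i, c = -0.1527 + -1.0300i
Iter 1: z = -0.1527 + -1.0300i, |z|^2 = 1.0842
Iter 2: z = -1.1903 + -0.7154i, |z|^2 = 1.9286
Iter 3: z = 0.7523 + 0.6730i, |z|^2 = 1.0190
Iter 4: z = -0.0397 + -0.0173i, |z|^2 = 0.0019
Iter 5: z = -0.1514 + -1.0286i, |z|^2 = 1.0810
Iter 6: z = -1.1879 + -0.7184i, |z|^2 = 1.9272
Iter 7: z = 0.7421 + 0.6768i, |z|^2 = 1.0088
Iter 8: z = -0.0600 + -0.0255i, |z|^2 = 0.0042
Iter 9: z = -0.1498 + -1.0269i, |z|^2 = 1.0770
Iter 10: z = -1.1849 + -0.7224i, |z|^2 = 1.9258
Iter 11: z = 0.7295 + 0.6819i, |z|^2 = 0.9971
Iter 12: z = -0.0856 + -0.0352i, |z|^2 = 0.0086
Iter 13: z = -0.1466 + -1.0240i, |z|^2 = 1.0700
Iter 14: z = -1.1798 + -0.7297i, |z|^2 = 1.9243
Iter 15: z = 0.7066 + 0.6918i, |z|^2 = 0.9778
Iter 16: z = -0.1319 + -0.0524i, |z|^2 = 0.0201
Iter 17: z = -0.1381 + -1.0162i, |z|^2 = 1.0517
Iter 18: z = -1.1663 + -0.7494i, |z|^2 = 1.9218

Answer: 19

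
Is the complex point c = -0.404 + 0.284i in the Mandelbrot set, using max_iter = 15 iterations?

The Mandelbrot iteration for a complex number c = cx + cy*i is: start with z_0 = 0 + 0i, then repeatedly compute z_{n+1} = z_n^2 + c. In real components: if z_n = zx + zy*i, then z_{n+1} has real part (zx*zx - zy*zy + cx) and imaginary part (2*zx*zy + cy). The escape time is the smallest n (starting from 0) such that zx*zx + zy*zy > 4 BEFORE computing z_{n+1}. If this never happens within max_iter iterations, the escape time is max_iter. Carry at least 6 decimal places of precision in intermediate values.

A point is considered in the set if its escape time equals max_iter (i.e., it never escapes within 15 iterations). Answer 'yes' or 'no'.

Answer: yes

Derivation:
z_0 = 0 + 0i, c = -0.4040 + 0.2840i
Iter 1: z = -0.4040 + 0.2840i, |z|^2 = 0.2439
Iter 2: z = -0.3214 + 0.0545i, |z|^2 = 0.1063
Iter 3: z = -0.3036 + 0.2489i, |z|^2 = 0.1542
Iter 4: z = -0.3738 + 0.1328i, |z|^2 = 0.1573
Iter 5: z = -0.2819 + 0.1847i, |z|^2 = 0.1136
Iter 6: z = -0.3586 + 0.1798i, |z|^2 = 0.1610
Iter 7: z = -0.3077 + 0.1550i, |z|^2 = 0.1187
Iter 8: z = -0.3333 + 0.1886i, |z|^2 = 0.1467
Iter 9: z = -0.3285 + 0.1583i, |z|^2 = 0.1329
Iter 10: z = -0.3212 + 0.1800i, |z|^2 = 0.1356
Iter 11: z = -0.3333 + 0.1684i, |z|^2 = 0.1394
Iter 12: z = -0.3213 + 0.1718i, |z|^2 = 0.1327
Iter 13: z = -0.3303 + 0.1736i, |z|^2 = 0.1392
Iter 14: z = -0.3251 + 0.1693i, |z|^2 = 0.1343
Did not escape in 15 iterations → in set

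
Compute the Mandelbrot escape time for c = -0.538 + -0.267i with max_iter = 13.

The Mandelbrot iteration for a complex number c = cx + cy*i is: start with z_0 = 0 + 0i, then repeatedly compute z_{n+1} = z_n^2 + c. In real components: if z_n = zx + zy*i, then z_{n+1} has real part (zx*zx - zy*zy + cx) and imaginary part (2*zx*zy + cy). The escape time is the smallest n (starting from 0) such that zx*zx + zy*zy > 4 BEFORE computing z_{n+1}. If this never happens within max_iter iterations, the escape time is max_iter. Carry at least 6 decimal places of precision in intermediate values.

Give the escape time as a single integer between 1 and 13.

z_0 = 0 + 0i, c = -0.5380 + -0.2670i
Iter 1: z = -0.5380 + -0.2670i, |z|^2 = 0.3607
Iter 2: z = -0.3198 + 0.0203i, |z|^2 = 0.1027
Iter 3: z = -0.4361 + -0.2800i, |z|^2 = 0.2686
Iter 4: z = -0.4262 + -0.0228i, |z|^2 = 0.1822
Iter 5: z = -0.3569 + -0.2476i, |z|^2 = 0.1887
Iter 6: z = -0.4719 + -0.0903i, |z|^2 = 0.2309
Iter 7: z = -0.3234 + -0.1818i, |z|^2 = 0.1377
Iter 8: z = -0.4664 + -0.1494i, |z|^2 = 0.2399
Iter 9: z = -0.3428 + -0.1276i, |z|^2 = 0.1338
Iter 10: z = -0.4368 + -0.1795i, |z|^2 = 0.2230
Iter 11: z = -0.3794 + -0.1102i, |z|^2 = 0.1561
Iter 12: z = -0.4062 + -0.1834i, |z|^2 = 0.1986

Answer: 13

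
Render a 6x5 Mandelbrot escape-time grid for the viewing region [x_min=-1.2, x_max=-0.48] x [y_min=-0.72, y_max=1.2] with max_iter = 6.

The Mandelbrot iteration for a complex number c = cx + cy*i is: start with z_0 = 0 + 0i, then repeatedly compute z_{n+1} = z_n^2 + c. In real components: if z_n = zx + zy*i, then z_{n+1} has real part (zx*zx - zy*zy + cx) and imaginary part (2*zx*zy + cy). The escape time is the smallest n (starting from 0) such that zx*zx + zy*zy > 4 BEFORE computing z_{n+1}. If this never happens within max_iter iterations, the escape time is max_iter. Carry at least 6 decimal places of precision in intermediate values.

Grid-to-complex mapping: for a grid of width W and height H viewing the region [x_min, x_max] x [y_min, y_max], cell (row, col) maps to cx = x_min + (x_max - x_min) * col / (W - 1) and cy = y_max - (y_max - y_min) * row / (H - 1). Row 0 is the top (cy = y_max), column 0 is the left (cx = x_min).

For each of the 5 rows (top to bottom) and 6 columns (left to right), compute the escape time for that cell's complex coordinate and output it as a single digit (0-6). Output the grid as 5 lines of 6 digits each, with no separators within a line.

(row=0, col=0): c = -1.2000 + 1.2000i → escape time 2
(row=0, col=1): c = -1.0560 + 1.2000i → escape time 3
(row=0, col=2): c = -0.9120 + 1.2000i → escape time 3
(row=0, col=3): c = -0.7680 + 1.2000i → escape time 3
(row=0, col=4): c = -0.6240 + 1.2000i → escape time 3
(row=0, col=5): c = -0.4800 + 1.2000i → escape time 3
(row=1, col=0): c = -1.2000 + 0.7200i → escape time 3
(row=1, col=1): c = -1.0560 + 0.7200i → escape time 3
(row=1, col=2): c = -0.9120 + 0.7200i → escape time 4
(row=1, col=3): c = -0.7680 + 0.7200i → escape time 4
(row=1, col=4): c = -0.6240 + 0.7200i → escape time 6
(row=1, col=5): c = -0.4800 + 0.7200i → escape time 6
(row=2, col=0): c = -1.2000 + 0.2400i → escape time 6
(row=2, col=1): c = -1.0560 + 0.2400i → escape time 6
(row=2, col=2): c = -0.9120 + 0.2400i → escape time 6
(row=2, col=3): c = -0.7680 + 0.2400i → escape time 6
(row=2, col=4): c = -0.6240 + 0.2400i → escape time 6
(row=2, col=5): c = -0.4800 + 0.2400i → escape time 6
(row=3, col=0): c = -1.2000 + -0.2400i → escape time 6
(row=3, col=1): c = -1.0560 + -0.2400i → escape time 6
(row=3, col=2): c = -0.9120 + -0.2400i → escape time 6
(row=3, col=3): c = -0.7680 + -0.2400i → escape time 6
(row=3, col=4): c = -0.6240 + -0.2400i → escape time 6
(row=3, col=5): c = -0.4800 + -0.2400i → escape time 6
(row=4, col=0): c = -1.2000 + -0.7200i → escape time 3
(row=4, col=1): c = -1.0560 + -0.7200i → escape time 3
(row=4, col=2): c = -0.9120 + -0.7200i → escape time 4
(row=4, col=3): c = -0.7680 + -0.7200i → escape time 4
(row=4, col=4): c = -0.6240 + -0.7200i → escape time 6
(row=4, col=5): c = -0.4800 + -0.7200i → escape time 6

Answer: 233333
334466
666666
666666
334466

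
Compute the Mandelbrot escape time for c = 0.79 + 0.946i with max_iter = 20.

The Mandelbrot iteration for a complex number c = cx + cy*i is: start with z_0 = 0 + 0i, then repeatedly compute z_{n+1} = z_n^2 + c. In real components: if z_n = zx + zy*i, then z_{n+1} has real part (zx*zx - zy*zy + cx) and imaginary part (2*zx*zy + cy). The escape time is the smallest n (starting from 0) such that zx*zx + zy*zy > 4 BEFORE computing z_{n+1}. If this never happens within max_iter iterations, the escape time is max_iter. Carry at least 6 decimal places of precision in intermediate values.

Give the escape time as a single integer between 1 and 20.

z_0 = 0 + 0i, c = 0.7900 + 0.9460i
Iter 1: z = 0.7900 + 0.9460i, |z|^2 = 1.5190
Iter 2: z = 0.5192 + 2.4407i, |z|^2 = 6.2265
Escaped at iteration 2

Answer: 2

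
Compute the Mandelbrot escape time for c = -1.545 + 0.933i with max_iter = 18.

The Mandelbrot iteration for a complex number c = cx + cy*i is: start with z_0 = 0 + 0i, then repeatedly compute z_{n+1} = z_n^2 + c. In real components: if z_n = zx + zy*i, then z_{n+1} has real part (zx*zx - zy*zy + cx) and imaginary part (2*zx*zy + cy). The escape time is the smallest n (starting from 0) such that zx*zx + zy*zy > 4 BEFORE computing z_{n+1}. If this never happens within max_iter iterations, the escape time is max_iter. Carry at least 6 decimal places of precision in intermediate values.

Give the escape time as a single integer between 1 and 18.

Answer: 3

Derivation:
z_0 = 0 + 0i, c = -1.5450 + 0.9330i
Iter 1: z = -1.5450 + 0.9330i, |z|^2 = 3.2575
Iter 2: z = -0.0285 + -1.9500i, |z|^2 = 3.8032
Iter 3: z = -5.3466 + 1.0440i, |z|^2 = 29.6758
Escaped at iteration 3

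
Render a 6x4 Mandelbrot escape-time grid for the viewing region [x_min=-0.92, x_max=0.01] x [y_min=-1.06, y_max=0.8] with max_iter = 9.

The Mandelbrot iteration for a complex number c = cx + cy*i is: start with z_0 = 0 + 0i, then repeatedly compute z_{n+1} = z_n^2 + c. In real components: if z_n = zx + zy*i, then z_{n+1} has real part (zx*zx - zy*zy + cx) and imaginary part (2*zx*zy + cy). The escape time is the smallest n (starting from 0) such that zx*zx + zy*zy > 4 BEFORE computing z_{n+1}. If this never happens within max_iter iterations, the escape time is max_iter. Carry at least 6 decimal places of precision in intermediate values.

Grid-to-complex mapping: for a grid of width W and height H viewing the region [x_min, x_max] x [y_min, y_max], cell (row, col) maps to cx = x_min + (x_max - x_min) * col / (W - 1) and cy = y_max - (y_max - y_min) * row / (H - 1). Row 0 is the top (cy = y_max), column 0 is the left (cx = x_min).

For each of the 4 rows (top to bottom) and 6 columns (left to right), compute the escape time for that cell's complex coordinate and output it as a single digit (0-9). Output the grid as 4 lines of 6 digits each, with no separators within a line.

Answer: 445799
999999
689999
334495

Derivation:
(row=0, col=0): c = -0.9200 + 0.8000i → escape time 4
(row=0, col=1): c = -0.7340 + 0.8000i → escape time 4
(row=0, col=2): c = -0.5480 + 0.8000i → escape time 5
(row=0, col=3): c = -0.3620 + 0.8000i → escape time 7
(row=0, col=4): c = -0.1760 + 0.8000i → escape time 9
(row=0, col=5): c = 0.0100 + 0.8000i → escape time 9
(row=1, col=0): c = -0.9200 + 0.1800i → escape time 9
(row=1, col=1): c = -0.7340 + 0.1800i → escape time 9
(row=1, col=2): c = -0.5480 + 0.1800i → escape time 9
(row=1, col=3): c = -0.3620 + 0.1800i → escape time 9
(row=1, col=4): c = -0.1760 + 0.1800i → escape time 9
(row=1, col=5): c = 0.0100 + 0.1800i → escape time 9
(row=2, col=0): c = -0.9200 + -0.4400i → escape time 6
(row=2, col=1): c = -0.7340 + -0.4400i → escape time 8
(row=2, col=2): c = -0.5480 + -0.4400i → escape time 9
(row=2, col=3): c = -0.3620 + -0.4400i → escape time 9
(row=2, col=4): c = -0.1760 + -0.4400i → escape time 9
(row=2, col=5): c = 0.0100 + -0.4400i → escape time 9
(row=3, col=0): c = -0.9200 + -1.0600i → escape time 3
(row=3, col=1): c = -0.7340 + -1.0600i → escape time 3
(row=3, col=2): c = -0.5480 + -1.0600i → escape time 4
(row=3, col=3): c = -0.3620 + -1.0600i → escape time 4
(row=3, col=4): c = -0.1760 + -1.0600i → escape time 9
(row=3, col=5): c = 0.0100 + -1.0600i → escape time 5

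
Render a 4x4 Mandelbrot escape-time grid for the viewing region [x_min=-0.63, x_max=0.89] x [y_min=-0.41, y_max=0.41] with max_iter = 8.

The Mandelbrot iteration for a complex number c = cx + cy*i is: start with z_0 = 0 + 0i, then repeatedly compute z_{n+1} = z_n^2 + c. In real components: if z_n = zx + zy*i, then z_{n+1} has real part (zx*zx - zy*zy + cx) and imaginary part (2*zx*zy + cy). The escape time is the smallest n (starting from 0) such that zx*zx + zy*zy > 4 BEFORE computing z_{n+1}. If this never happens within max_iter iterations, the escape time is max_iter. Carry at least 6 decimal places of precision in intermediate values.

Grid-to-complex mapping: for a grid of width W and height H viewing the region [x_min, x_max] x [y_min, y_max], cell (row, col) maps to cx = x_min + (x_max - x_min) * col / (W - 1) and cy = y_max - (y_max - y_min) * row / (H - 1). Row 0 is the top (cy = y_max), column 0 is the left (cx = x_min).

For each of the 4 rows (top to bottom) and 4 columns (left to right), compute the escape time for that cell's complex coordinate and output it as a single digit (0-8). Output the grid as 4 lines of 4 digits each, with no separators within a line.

(row=0, col=0): c = -0.6300 + 0.4100i → escape time 8
(row=0, col=1): c = -0.1233 + 0.4100i → escape time 8
(row=0, col=2): c = 0.3833 + 0.4100i → escape time 8
(row=0, col=3): c = 0.8900 + 0.4100i → escape time 3
(row=1, col=0): c = -0.6300 + 0.1367i → escape time 8
(row=1, col=1): c = -0.1233 + 0.1367i → escape time 8
(row=1, col=2): c = 0.3833 + 0.1367i → escape time 8
(row=1, col=3): c = 0.8900 + 0.1367i → escape time 3
(row=2, col=0): c = -0.6300 + -0.1367i → escape time 8
(row=2, col=1): c = -0.1233 + -0.1367i → escape time 8
(row=2, col=2): c = 0.3833 + -0.1367i → escape time 8
(row=2, col=3): c = 0.8900 + -0.1367i → escape time 3
(row=3, col=0): c = -0.6300 + -0.4100i → escape time 8
(row=3, col=1): c = -0.1233 + -0.4100i → escape time 8
(row=3, col=2): c = 0.3833 + -0.4100i → escape time 8
(row=3, col=3): c = 0.8900 + -0.4100i → escape time 3

Answer: 8883
8883
8883
8883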